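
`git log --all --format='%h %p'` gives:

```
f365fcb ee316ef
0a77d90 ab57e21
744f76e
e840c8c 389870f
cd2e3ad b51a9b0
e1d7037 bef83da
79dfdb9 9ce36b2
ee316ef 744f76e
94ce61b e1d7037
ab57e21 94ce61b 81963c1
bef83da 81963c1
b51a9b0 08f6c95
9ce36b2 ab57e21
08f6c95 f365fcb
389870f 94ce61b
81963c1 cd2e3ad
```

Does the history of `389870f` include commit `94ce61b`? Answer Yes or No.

Yes

Ancestors of 389870f (commits reachable by following parents): {08f6c95, 389870f, 744f76e, 81963c1, 94ce61b, b51a9b0, bef83da, cd2e3ad, e1d7037, ee316ef, f365fcb}.
94ce61b is in that set, so it is an ancestor of 389870f.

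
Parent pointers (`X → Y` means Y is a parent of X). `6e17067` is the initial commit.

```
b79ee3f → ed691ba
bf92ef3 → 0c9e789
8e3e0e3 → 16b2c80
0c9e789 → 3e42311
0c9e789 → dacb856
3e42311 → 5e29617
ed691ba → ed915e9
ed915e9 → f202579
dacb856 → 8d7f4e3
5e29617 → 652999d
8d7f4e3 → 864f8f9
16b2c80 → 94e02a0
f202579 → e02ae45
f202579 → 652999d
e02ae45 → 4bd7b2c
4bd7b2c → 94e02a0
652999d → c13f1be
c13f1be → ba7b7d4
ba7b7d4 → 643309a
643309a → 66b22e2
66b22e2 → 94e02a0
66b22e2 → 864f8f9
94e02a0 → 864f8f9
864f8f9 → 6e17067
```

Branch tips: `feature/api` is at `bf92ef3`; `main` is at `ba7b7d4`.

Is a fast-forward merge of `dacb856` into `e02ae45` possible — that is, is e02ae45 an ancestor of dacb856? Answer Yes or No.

A fast-forward from e02ae45 to dacb856 is possible iff e02ae45 is an ancestor of dacb856.
Ancestors of dacb856: {6e17067, 864f8f9, 8d7f4e3, dacb856}.
e02ae45 is not among them, so fast-forward is not possible.

No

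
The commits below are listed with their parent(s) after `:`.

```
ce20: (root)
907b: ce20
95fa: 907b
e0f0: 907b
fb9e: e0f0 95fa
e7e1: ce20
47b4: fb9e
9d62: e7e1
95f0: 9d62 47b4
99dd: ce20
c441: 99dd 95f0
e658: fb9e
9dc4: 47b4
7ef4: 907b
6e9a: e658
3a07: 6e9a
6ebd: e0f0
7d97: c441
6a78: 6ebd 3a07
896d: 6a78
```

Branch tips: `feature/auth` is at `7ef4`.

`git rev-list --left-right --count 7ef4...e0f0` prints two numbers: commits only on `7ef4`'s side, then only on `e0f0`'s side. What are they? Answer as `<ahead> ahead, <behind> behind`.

Reachable from 7ef4: {7ef4, 907b, ce20}.
Reachable from e0f0: {907b, ce20, e0f0}.
Only in 7ef4's history (ahead): {7ef4} — 1.
Only in e0f0's history (behind): {e0f0} — 1.

1 ahead, 1 behind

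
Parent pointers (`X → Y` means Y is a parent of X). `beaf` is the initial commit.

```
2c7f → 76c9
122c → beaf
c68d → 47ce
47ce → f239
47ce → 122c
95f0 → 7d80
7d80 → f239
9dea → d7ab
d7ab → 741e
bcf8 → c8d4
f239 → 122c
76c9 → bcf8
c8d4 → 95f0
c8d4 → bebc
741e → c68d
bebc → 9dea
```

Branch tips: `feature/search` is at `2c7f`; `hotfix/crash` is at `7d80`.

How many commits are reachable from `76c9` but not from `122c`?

12

Reachable from 76c9: {122c, 47ce, 741e, 76c9, 7d80, 95f0, 9dea, bcf8, beaf, bebc, c68d, c8d4, d7ab, f239}.
Reachable from 122c: {122c, beaf}.
In 76c9's history but not 122c's: {47ce, 741e, 76c9, 7d80, 95f0, 9dea, bcf8, bebc, c68d, c8d4, d7ab, f239} — 12 commits.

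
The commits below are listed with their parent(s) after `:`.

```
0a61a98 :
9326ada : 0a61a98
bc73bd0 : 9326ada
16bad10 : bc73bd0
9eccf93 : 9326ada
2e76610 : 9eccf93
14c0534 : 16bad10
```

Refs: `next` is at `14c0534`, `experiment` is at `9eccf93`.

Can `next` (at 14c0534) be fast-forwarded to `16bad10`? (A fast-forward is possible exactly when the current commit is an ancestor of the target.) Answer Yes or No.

A fast-forward from 14c0534 to 16bad10 is possible iff 14c0534 is an ancestor of 16bad10.
Ancestors of 16bad10: {0a61a98, 16bad10, 9326ada, bc73bd0}.
14c0534 is not among them, so fast-forward is not possible.

No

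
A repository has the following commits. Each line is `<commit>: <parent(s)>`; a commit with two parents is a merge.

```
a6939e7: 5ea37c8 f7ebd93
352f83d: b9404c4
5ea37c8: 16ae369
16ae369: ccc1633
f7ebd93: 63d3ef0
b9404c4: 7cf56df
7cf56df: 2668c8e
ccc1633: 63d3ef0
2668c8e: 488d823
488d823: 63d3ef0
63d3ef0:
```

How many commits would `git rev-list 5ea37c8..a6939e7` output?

2

Reachable from a6939e7: {16ae369, 5ea37c8, 63d3ef0, a6939e7, ccc1633, f7ebd93}.
Reachable from 5ea37c8: {16ae369, 5ea37c8, 63d3ef0, ccc1633}.
In a6939e7's history but not 5ea37c8's: {a6939e7, f7ebd93} — 2 commits.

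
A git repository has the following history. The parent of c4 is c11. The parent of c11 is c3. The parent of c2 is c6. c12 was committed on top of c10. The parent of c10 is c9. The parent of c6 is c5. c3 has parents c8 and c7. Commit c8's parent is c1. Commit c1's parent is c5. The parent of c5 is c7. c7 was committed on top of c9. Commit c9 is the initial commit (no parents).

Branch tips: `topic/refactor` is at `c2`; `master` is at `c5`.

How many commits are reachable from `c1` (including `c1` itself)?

4

Walking parent pointers from c1: reachable set = {c1, c5, c7, c9}.
That is 4 commits.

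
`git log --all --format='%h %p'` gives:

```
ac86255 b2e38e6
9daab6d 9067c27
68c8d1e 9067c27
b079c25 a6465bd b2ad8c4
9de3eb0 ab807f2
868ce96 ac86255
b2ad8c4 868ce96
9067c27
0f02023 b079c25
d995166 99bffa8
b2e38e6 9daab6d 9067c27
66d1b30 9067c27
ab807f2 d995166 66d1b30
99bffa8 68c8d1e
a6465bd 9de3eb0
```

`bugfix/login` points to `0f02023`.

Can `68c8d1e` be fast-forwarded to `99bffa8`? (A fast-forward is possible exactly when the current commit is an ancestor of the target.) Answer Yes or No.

A fast-forward from 68c8d1e to 99bffa8 is possible iff 68c8d1e is an ancestor of 99bffa8.
Ancestors of 99bffa8: {68c8d1e, 9067c27, 99bffa8}.
68c8d1e is among them, so fast-forward is possible.

Yes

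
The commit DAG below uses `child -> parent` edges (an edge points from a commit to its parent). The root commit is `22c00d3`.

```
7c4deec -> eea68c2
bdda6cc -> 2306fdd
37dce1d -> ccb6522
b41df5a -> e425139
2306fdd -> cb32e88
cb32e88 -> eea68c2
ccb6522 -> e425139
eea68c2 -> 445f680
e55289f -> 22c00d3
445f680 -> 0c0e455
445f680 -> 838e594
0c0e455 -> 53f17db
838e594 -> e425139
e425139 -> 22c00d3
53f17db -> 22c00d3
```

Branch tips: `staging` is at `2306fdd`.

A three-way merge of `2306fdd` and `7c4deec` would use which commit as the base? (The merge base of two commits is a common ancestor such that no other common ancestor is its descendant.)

Ancestors of 2306fdd: {0c0e455, 22c00d3, 2306fdd, 445f680, 53f17db, 838e594, cb32e88, e425139, eea68c2}.
Ancestors of 7c4deec: {0c0e455, 22c00d3, 445f680, 53f17db, 7c4deec, 838e594, e425139, eea68c2}.
Common ancestors: {0c0e455, 22c00d3, 445f680, 53f17db, 838e594, e425139, eea68c2}.
Among these, eea68c2 is not an ancestor of any other common ancestor — it is the merge base.

eea68c2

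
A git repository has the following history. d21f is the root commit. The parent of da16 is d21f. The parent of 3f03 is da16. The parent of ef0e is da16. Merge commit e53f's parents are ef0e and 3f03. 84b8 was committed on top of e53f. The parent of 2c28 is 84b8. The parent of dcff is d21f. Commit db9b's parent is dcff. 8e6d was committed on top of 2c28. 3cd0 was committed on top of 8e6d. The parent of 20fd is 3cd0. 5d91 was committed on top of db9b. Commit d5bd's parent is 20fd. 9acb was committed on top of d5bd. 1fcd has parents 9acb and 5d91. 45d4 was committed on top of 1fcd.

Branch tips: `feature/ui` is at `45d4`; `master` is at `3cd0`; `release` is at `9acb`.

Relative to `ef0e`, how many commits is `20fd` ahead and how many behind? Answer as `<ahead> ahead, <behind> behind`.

Reachable from 20fd: {20fd, 2c28, 3cd0, 3f03, 84b8, 8e6d, d21f, da16, e53f, ef0e}.
Reachable from ef0e: {d21f, da16, ef0e}.
Only in 20fd's history (ahead): {20fd, 2c28, 3cd0, 3f03, 84b8, 8e6d, e53f} — 7.
Only in ef0e's history (behind): {} — 0.

7 ahead, 0 behind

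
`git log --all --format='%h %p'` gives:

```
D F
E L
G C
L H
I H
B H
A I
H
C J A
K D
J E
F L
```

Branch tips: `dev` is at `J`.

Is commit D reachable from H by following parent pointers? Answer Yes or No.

No

Ancestors of H: {H}.
D is not in that set, so it is not an ancestor of H.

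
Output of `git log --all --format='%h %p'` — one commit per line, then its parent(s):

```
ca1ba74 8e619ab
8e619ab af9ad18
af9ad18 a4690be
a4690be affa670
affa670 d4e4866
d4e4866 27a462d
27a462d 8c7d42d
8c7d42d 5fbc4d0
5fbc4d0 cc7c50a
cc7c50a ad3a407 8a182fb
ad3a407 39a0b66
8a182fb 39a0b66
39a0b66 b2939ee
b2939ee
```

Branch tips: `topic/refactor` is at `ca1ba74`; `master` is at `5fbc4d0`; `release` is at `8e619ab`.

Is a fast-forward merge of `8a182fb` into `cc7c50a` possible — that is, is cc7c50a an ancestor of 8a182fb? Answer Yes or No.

No

A fast-forward from cc7c50a to 8a182fb is possible iff cc7c50a is an ancestor of 8a182fb.
Ancestors of 8a182fb: {39a0b66, 8a182fb, b2939ee}.
cc7c50a is not among them, so fast-forward is not possible.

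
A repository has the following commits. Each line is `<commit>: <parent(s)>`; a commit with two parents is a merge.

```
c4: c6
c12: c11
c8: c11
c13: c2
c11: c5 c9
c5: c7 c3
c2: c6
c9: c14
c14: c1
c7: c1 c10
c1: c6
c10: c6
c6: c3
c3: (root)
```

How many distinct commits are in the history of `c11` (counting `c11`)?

9

Walking parent pointers from c11: reachable set = {c1, c10, c11, c14, c3, c5, c6, c7, c9}.
That is 9 commits.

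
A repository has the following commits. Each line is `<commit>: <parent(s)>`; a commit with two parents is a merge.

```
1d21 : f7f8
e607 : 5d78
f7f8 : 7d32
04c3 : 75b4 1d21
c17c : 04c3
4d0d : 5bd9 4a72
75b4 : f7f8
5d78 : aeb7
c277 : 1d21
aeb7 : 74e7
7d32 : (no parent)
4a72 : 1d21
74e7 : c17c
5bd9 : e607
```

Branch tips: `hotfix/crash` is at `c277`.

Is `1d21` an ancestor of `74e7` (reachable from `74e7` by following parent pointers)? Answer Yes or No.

Yes

Ancestors of 74e7 (commits reachable by following parents): {04c3, 1d21, 74e7, 75b4, 7d32, c17c, f7f8}.
1d21 is in that set, so it is an ancestor of 74e7.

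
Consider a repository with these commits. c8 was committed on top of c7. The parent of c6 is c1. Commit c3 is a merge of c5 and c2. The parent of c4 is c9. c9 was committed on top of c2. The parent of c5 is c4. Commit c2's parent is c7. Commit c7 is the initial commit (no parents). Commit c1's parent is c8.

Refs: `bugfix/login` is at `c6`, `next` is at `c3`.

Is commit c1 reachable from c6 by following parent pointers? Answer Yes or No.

Yes

Ancestors of c6 (commits reachable by following parents): {c1, c6, c7, c8}.
c1 is in that set, so it is an ancestor of c6.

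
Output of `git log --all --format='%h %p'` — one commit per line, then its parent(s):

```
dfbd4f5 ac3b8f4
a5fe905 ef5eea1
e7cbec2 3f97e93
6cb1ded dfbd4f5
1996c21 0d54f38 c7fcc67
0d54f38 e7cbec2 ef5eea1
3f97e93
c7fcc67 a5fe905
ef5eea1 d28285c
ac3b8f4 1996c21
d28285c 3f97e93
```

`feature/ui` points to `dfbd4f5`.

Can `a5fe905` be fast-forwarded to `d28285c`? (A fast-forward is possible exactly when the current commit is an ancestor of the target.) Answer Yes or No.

No

A fast-forward from a5fe905 to d28285c is possible iff a5fe905 is an ancestor of d28285c.
Ancestors of d28285c: {3f97e93, d28285c}.
a5fe905 is not among them, so fast-forward is not possible.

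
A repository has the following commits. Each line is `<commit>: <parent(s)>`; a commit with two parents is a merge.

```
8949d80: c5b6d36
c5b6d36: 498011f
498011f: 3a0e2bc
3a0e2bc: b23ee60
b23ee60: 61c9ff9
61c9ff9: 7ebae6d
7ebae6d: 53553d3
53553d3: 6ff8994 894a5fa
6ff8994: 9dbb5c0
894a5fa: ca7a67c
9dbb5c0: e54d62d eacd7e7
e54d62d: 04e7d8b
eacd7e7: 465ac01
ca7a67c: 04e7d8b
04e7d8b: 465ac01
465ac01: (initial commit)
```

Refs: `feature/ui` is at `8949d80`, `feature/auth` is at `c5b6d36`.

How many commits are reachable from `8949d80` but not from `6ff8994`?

Reachable from 8949d80: {04e7d8b, 3a0e2bc, 465ac01, 498011f, 53553d3, 61c9ff9, 6ff8994, 7ebae6d, 8949d80, 894a5fa, 9dbb5c0, b23ee60, c5b6d36, ca7a67c, e54d62d, eacd7e7}.
Reachable from 6ff8994: {04e7d8b, 465ac01, 6ff8994, 9dbb5c0, e54d62d, eacd7e7}.
In 8949d80's history but not 6ff8994's: {3a0e2bc, 498011f, 53553d3, 61c9ff9, 7ebae6d, 8949d80, 894a5fa, b23ee60, c5b6d36, ca7a67c} — 10 commits.

10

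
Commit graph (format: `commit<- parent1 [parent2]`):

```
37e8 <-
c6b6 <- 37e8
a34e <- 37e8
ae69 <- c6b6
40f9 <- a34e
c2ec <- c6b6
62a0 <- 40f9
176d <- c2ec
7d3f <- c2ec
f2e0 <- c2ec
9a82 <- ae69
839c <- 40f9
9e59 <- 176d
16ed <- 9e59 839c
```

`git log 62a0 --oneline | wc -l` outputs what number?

4

Walking parent pointers from 62a0: reachable set = {37e8, 40f9, 62a0, a34e}.
That is 4 commits.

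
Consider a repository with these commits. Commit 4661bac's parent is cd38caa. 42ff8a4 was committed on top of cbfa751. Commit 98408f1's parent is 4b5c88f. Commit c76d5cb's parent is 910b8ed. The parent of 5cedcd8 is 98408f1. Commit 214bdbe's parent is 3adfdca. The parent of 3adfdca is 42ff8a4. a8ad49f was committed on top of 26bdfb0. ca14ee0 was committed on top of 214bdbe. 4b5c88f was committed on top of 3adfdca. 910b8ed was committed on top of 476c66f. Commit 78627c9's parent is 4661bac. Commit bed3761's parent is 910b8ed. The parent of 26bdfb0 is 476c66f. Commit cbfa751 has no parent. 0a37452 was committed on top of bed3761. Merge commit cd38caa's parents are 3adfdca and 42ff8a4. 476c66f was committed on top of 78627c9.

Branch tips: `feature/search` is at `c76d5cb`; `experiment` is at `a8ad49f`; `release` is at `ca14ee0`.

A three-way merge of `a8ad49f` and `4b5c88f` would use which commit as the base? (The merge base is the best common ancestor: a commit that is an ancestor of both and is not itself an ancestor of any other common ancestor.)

Ancestors of a8ad49f: {26bdfb0, 3adfdca, 42ff8a4, 4661bac, 476c66f, 78627c9, a8ad49f, cbfa751, cd38caa}.
Ancestors of 4b5c88f: {3adfdca, 42ff8a4, 4b5c88f, cbfa751}.
Common ancestors: {3adfdca, 42ff8a4, cbfa751}.
Among these, 3adfdca is not an ancestor of any other common ancestor — it is the merge base.

3adfdca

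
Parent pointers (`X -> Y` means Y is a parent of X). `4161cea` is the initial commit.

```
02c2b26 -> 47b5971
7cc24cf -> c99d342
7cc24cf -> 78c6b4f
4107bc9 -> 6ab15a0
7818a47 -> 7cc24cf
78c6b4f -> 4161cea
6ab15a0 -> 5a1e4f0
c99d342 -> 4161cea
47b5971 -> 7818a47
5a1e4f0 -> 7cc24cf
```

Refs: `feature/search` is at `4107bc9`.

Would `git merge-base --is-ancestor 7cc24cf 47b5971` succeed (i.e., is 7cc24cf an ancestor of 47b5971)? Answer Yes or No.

Yes

Ancestors of 47b5971 (commits reachable by following parents): {4161cea, 47b5971, 7818a47, 78c6b4f, 7cc24cf, c99d342}.
7cc24cf is in that set, so it is an ancestor of 47b5971.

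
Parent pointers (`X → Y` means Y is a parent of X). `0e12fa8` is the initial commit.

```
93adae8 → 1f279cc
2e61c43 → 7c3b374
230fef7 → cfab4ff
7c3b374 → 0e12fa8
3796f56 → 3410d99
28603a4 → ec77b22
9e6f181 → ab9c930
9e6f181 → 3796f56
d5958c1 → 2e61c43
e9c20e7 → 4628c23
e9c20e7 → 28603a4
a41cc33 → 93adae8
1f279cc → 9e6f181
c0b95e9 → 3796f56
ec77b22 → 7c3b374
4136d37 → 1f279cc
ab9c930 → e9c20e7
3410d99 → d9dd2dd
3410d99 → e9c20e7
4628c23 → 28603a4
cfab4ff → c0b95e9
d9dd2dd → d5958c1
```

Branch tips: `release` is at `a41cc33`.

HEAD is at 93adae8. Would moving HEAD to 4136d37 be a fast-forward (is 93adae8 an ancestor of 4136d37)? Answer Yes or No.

A fast-forward from 93adae8 to 4136d37 is possible iff 93adae8 is an ancestor of 4136d37.
Ancestors of 4136d37: {0e12fa8, 1f279cc, 28603a4, 2e61c43, 3410d99, 3796f56, 4136d37, 4628c23, 7c3b374, 9e6f181, ab9c930, d5958c1, d9dd2dd, e9c20e7, ec77b22}.
93adae8 is not among them, so fast-forward is not possible.

No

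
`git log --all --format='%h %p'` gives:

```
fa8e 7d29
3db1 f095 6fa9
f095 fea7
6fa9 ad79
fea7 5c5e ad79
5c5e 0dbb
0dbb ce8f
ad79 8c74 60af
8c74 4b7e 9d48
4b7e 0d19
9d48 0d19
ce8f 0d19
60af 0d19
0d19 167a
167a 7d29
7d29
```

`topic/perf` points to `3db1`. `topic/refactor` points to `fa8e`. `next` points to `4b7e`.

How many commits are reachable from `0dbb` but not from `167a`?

Reachable from 0dbb: {0d19, 0dbb, 167a, 7d29, ce8f}.
Reachable from 167a: {167a, 7d29}.
In 0dbb's history but not 167a's: {0d19, 0dbb, ce8f} — 3 commits.

3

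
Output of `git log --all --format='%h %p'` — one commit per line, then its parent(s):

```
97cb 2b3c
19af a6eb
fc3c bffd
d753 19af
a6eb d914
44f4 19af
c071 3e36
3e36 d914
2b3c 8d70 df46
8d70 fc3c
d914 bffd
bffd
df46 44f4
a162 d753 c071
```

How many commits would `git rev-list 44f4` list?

Walking parent pointers from 44f4: reachable set = {19af, 44f4, a6eb, bffd, d914}.
That is 5 commits.

5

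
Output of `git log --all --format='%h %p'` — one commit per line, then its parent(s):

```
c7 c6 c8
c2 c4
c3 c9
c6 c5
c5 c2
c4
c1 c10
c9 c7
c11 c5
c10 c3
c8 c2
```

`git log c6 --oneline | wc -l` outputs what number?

Walking parent pointers from c6: reachable set = {c2, c4, c5, c6}.
That is 4 commits.

4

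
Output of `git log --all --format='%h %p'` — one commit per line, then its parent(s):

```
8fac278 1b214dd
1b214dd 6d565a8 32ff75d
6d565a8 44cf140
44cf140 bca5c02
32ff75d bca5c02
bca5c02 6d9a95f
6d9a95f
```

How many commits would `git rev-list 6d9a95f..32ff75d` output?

Reachable from 32ff75d: {32ff75d, 6d9a95f, bca5c02}.
Reachable from 6d9a95f: {6d9a95f}.
In 32ff75d's history but not 6d9a95f's: {32ff75d, bca5c02} — 2 commits.

2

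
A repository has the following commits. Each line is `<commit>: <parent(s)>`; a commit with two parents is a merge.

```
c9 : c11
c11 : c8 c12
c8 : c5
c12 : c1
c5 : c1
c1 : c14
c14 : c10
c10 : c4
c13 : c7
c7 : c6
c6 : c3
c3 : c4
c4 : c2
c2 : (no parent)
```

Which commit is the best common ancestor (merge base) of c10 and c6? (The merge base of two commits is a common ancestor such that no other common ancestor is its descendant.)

c4

Ancestors of c10: {c10, c2, c4}.
Ancestors of c6: {c2, c3, c4, c6}.
Common ancestors: {c2, c4}.
Among these, c4 is not an ancestor of any other common ancestor — it is the merge base.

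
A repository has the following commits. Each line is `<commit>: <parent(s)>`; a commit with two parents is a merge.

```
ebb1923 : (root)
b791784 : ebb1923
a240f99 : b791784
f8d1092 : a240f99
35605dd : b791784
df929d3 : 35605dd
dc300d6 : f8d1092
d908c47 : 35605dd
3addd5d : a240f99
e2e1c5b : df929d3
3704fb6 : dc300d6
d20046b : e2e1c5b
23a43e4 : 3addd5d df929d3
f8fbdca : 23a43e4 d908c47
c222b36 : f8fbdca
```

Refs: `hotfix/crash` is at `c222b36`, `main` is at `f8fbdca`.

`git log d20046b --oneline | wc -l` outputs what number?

6

Walking parent pointers from d20046b: reachable set = {35605dd, b791784, d20046b, df929d3, e2e1c5b, ebb1923}.
That is 6 commits.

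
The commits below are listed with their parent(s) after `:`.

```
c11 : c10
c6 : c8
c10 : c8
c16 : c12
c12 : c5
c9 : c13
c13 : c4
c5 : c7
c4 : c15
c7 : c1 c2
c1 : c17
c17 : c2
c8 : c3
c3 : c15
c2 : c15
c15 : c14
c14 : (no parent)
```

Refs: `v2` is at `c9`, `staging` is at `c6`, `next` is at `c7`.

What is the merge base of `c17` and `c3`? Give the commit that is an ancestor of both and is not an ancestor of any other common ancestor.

c15

Ancestors of c17: {c14, c15, c17, c2}.
Ancestors of c3: {c14, c15, c3}.
Common ancestors: {c14, c15}.
Among these, c15 is not an ancestor of any other common ancestor — it is the merge base.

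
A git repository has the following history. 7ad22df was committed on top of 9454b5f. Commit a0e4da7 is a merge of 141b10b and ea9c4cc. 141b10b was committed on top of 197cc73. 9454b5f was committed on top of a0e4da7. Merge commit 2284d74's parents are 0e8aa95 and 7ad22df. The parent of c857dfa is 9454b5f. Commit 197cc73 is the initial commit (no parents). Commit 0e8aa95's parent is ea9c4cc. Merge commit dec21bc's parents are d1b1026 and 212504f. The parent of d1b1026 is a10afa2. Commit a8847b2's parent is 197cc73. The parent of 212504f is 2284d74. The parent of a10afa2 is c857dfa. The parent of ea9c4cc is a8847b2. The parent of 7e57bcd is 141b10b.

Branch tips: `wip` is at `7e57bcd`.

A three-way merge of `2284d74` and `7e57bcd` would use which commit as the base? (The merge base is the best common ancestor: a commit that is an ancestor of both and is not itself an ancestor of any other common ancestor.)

141b10b

Ancestors of 2284d74: {0e8aa95, 141b10b, 197cc73, 2284d74, 7ad22df, 9454b5f, a0e4da7, a8847b2, ea9c4cc}.
Ancestors of 7e57bcd: {141b10b, 197cc73, 7e57bcd}.
Common ancestors: {141b10b, 197cc73}.
Among these, 141b10b is not an ancestor of any other common ancestor — it is the merge base.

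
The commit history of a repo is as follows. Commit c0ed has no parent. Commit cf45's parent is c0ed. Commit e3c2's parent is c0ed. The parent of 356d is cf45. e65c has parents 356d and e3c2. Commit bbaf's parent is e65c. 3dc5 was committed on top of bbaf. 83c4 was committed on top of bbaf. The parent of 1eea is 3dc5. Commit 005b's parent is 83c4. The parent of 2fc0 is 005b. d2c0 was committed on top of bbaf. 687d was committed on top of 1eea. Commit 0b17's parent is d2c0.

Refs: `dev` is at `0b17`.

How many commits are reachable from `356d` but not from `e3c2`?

2

Reachable from 356d: {356d, c0ed, cf45}.
Reachable from e3c2: {c0ed, e3c2}.
In 356d's history but not e3c2's: {356d, cf45} — 2 commits.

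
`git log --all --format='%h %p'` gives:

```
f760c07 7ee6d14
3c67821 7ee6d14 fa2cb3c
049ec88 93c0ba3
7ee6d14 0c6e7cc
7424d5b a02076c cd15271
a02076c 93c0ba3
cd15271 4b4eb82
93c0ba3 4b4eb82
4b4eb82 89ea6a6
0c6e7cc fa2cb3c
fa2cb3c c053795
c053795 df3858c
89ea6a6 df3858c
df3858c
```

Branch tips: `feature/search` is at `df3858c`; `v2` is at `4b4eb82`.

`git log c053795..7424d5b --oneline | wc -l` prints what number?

6

Reachable from 7424d5b: {4b4eb82, 7424d5b, 89ea6a6, 93c0ba3, a02076c, cd15271, df3858c}.
Reachable from c053795: {c053795, df3858c}.
In 7424d5b's history but not c053795's: {4b4eb82, 7424d5b, 89ea6a6, 93c0ba3, a02076c, cd15271} — 6 commits.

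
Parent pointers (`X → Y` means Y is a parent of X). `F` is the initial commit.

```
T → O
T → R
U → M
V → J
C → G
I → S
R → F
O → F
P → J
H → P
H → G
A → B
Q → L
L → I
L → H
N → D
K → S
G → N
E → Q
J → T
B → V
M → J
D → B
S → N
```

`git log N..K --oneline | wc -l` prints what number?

2

Reachable from K: {B, D, F, J, K, N, O, R, S, T, V}.
Reachable from N: {B, D, F, J, N, O, R, T, V}.
In K's history but not N's: {K, S} — 2 commits.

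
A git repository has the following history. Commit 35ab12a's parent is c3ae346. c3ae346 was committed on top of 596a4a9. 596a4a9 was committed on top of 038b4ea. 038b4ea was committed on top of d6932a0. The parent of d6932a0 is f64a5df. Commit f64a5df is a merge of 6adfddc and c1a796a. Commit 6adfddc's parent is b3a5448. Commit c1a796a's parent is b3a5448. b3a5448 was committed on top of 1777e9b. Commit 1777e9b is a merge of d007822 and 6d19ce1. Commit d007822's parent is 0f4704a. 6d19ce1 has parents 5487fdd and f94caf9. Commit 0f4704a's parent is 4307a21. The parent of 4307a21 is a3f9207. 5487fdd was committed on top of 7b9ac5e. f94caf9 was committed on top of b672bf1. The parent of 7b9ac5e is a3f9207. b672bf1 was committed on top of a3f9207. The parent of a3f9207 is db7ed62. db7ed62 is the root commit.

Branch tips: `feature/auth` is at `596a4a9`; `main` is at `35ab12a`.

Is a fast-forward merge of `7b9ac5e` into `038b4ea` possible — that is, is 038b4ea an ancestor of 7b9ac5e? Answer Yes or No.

A fast-forward from 038b4ea to 7b9ac5e is possible iff 038b4ea is an ancestor of 7b9ac5e.
Ancestors of 7b9ac5e: {7b9ac5e, a3f9207, db7ed62}.
038b4ea is not among them, so fast-forward is not possible.

No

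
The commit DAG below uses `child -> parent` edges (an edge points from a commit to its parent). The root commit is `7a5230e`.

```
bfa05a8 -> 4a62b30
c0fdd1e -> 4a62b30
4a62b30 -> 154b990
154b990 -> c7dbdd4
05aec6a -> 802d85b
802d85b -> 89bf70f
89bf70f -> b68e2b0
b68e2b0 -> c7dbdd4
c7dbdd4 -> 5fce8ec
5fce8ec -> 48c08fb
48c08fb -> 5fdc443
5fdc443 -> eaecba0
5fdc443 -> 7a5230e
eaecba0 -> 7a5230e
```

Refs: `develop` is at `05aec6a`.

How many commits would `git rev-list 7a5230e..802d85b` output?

8

Reachable from 802d85b: {48c08fb, 5fce8ec, 5fdc443, 7a5230e, 802d85b, 89bf70f, b68e2b0, c7dbdd4, eaecba0}.
Reachable from 7a5230e: {7a5230e}.
In 802d85b's history but not 7a5230e's: {48c08fb, 5fce8ec, 5fdc443, 802d85b, 89bf70f, b68e2b0, c7dbdd4, eaecba0} — 8 commits.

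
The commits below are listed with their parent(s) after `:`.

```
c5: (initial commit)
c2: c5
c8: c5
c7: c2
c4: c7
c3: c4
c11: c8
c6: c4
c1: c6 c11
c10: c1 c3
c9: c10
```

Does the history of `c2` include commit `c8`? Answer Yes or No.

Ancestors of c2: {c2, c5}.
c8 is not in that set, so it is not an ancestor of c2.

No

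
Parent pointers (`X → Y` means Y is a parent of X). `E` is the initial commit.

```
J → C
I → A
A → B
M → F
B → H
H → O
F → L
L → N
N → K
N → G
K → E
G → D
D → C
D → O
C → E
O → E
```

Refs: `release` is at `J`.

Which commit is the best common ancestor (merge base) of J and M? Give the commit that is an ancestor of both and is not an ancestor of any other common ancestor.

Ancestors of J: {C, E, J}.
Ancestors of M: {C, D, E, F, G, K, L, M, N, O}.
Common ancestors: {C, E}.
Among these, C is not an ancestor of any other common ancestor — it is the merge base.

C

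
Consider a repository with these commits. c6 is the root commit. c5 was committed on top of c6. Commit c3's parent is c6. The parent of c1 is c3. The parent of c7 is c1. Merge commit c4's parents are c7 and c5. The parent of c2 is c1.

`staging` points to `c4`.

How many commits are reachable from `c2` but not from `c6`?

3

Reachable from c2: {c1, c2, c3, c6}.
Reachable from c6: {c6}.
In c2's history but not c6's: {c1, c2, c3} — 3 commits.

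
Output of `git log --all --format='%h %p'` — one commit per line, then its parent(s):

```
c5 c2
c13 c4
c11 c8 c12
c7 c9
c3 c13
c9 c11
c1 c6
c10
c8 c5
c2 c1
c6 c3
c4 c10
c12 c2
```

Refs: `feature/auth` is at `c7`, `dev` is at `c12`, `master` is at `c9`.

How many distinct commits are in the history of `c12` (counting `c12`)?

Walking parent pointers from c12: reachable set = {c1, c10, c12, c13, c2, c3, c4, c6}.
That is 8 commits.

8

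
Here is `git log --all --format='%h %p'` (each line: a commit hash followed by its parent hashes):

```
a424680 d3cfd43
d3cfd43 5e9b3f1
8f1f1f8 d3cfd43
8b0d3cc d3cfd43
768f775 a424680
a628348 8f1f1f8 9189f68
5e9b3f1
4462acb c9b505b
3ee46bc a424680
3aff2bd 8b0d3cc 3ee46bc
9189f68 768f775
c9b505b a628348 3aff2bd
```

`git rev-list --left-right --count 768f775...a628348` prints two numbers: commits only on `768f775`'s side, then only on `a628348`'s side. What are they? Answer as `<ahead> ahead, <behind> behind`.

Reachable from 768f775: {5e9b3f1, 768f775, a424680, d3cfd43}.
Reachable from a628348: {5e9b3f1, 768f775, 8f1f1f8, 9189f68, a424680, a628348, d3cfd43}.
Only in 768f775's history (ahead): {} — 0.
Only in a628348's history (behind): {8f1f1f8, 9189f68, a628348} — 3.

0 ahead, 3 behind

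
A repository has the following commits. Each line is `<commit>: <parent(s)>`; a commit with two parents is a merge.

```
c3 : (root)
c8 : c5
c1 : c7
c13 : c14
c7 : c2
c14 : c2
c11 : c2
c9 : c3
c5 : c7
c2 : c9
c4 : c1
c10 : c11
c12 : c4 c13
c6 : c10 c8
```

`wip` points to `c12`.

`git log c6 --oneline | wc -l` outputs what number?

9

Walking parent pointers from c6: reachable set = {c10, c11, c2, c3, c5, c6, c7, c8, c9}.
That is 9 commits.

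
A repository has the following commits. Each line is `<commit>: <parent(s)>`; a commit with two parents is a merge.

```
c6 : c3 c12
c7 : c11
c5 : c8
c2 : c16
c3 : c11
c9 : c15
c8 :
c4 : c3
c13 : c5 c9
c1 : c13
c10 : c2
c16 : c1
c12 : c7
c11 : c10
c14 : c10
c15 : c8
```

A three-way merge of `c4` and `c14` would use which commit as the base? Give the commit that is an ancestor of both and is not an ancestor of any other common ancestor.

c10

Ancestors of c4: {c1, c10, c11, c13, c15, c16, c2, c3, c4, c5, c8, c9}.
Ancestors of c14: {c1, c10, c13, c14, c15, c16, c2, c5, c8, c9}.
Common ancestors: {c1, c10, c13, c15, c16, c2, c5, c8, c9}.
Among these, c10 is not an ancestor of any other common ancestor — it is the merge base.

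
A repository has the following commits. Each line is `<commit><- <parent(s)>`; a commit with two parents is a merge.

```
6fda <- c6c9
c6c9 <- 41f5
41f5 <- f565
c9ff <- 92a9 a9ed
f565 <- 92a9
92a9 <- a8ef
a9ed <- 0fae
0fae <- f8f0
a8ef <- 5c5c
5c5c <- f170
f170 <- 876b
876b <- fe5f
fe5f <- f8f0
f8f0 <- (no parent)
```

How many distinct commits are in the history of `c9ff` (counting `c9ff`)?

Walking parent pointers from c9ff: reachable set = {0fae, 5c5c, 876b, 92a9, a8ef, a9ed, c9ff, f170, f8f0, fe5f}.
That is 10 commits.

10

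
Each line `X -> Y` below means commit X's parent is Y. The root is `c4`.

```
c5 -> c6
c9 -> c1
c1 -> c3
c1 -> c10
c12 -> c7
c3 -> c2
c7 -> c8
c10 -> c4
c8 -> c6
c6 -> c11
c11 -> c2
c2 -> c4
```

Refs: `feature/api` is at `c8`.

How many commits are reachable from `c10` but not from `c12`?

Reachable from c10: {c10, c4}.
Reachable from c12: {c11, c12, c2, c4, c6, c7, c8}.
In c10's history but not c12's: {c10} — 1 commit.

1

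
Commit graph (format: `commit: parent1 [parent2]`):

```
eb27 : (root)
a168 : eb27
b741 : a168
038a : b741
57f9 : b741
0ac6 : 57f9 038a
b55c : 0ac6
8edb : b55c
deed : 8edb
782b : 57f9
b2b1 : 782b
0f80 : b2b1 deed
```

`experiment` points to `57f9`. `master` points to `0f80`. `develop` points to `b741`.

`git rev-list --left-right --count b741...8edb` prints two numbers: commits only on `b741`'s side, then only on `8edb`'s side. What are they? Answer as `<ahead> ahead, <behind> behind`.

Reachable from b741: {a168, b741, eb27}.
Reachable from 8edb: {038a, 0ac6, 57f9, 8edb, a168, b55c, b741, eb27}.
Only in b741's history (ahead): {} — 0.
Only in 8edb's history (behind): {038a, 0ac6, 57f9, 8edb, b55c} — 5.

0 ahead, 5 behind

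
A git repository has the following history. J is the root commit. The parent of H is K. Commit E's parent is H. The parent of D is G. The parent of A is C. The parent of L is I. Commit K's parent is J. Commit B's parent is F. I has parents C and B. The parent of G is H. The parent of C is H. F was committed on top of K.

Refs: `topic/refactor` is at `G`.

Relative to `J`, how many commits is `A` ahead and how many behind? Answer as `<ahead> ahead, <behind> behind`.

4 ahead, 0 behind

Reachable from A: {A, C, H, J, K}.
Reachable from J: {J}.
Only in A's history (ahead): {A, C, H, K} — 4.
Only in J's history (behind): {} — 0.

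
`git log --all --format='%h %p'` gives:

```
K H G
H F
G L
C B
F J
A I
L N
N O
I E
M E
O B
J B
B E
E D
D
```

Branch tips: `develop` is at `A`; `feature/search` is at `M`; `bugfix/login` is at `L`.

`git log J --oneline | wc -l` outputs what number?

Walking parent pointers from J: reachable set = {B, D, E, J}.
That is 4 commits.

4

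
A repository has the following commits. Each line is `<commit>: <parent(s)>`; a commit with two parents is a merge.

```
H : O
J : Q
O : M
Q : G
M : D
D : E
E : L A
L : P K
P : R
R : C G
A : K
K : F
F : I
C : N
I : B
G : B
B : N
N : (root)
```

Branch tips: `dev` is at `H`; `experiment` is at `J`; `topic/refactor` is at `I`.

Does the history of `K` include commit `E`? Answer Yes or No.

Ancestors of K: {B, F, I, K, N}.
E is not in that set, so it is not an ancestor of K.

No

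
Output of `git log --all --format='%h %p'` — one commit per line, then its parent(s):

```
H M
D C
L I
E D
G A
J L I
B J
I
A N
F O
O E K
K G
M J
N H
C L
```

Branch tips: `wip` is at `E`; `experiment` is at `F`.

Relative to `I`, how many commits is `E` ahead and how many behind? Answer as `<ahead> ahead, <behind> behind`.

4 ahead, 0 behind

Reachable from E: {C, D, E, I, L}.
Reachable from I: {I}.
Only in E's history (ahead): {C, D, E, L} — 4.
Only in I's history (behind): {} — 0.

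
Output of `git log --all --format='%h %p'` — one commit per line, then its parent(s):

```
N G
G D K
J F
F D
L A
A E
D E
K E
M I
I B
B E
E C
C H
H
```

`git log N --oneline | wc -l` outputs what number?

7

Walking parent pointers from N: reachable set = {C, D, E, G, H, K, N}.
That is 7 commits.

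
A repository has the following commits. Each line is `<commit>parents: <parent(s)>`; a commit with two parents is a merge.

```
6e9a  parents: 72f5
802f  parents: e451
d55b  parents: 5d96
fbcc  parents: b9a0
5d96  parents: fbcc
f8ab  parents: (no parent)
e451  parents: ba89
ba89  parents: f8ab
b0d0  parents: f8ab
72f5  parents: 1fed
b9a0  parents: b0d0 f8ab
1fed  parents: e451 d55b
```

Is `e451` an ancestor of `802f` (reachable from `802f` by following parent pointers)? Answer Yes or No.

Yes

Ancestors of 802f (commits reachable by following parents): {802f, ba89, e451, f8ab}.
e451 is in that set, so it is an ancestor of 802f.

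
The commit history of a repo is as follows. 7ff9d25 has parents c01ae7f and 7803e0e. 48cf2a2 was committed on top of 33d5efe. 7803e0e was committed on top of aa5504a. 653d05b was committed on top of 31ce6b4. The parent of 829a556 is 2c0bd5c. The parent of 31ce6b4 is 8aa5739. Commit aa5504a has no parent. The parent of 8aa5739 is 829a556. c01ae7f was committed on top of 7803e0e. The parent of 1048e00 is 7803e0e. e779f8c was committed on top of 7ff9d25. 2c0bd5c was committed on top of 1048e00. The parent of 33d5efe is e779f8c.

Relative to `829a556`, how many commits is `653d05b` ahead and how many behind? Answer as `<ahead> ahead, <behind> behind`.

3 ahead, 0 behind

Reachable from 653d05b: {1048e00, 2c0bd5c, 31ce6b4, 653d05b, 7803e0e, 829a556, 8aa5739, aa5504a}.
Reachable from 829a556: {1048e00, 2c0bd5c, 7803e0e, 829a556, aa5504a}.
Only in 653d05b's history (ahead): {31ce6b4, 653d05b, 8aa5739} — 3.
Only in 829a556's history (behind): {} — 0.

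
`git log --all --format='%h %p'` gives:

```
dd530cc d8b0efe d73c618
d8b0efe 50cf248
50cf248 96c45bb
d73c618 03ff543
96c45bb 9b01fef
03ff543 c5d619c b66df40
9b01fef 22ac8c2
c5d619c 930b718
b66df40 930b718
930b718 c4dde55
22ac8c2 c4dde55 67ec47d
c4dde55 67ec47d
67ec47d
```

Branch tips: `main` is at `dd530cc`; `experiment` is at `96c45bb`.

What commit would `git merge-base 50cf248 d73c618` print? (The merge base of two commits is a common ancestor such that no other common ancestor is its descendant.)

Ancestors of 50cf248: {22ac8c2, 50cf248, 67ec47d, 96c45bb, 9b01fef, c4dde55}.
Ancestors of d73c618: {03ff543, 67ec47d, 930b718, b66df40, c4dde55, c5d619c, d73c618}.
Common ancestors: {67ec47d, c4dde55}.
Among these, c4dde55 is not an ancestor of any other common ancestor — it is the merge base.

c4dde55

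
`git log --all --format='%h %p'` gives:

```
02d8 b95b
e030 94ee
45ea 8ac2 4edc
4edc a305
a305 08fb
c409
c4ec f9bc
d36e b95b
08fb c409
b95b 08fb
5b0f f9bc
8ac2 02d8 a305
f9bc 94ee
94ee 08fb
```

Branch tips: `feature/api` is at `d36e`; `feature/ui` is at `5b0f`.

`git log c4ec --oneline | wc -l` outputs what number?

Walking parent pointers from c4ec: reachable set = {08fb, 94ee, c409, c4ec, f9bc}.
That is 5 commits.

5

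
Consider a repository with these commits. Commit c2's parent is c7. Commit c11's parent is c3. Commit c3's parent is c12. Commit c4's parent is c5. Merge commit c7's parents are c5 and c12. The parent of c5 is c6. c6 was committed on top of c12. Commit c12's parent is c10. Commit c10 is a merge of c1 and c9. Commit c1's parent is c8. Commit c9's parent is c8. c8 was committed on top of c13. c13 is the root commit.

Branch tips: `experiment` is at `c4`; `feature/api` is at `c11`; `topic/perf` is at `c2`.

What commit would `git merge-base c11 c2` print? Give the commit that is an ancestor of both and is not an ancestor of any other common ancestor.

Ancestors of c11: {c1, c10, c11, c12, c13, c3, c8, c9}.
Ancestors of c2: {c1, c10, c12, c13, c2, c5, c6, c7, c8, c9}.
Common ancestors: {c1, c10, c12, c13, c8, c9}.
Among these, c12 is not an ancestor of any other common ancestor — it is the merge base.

c12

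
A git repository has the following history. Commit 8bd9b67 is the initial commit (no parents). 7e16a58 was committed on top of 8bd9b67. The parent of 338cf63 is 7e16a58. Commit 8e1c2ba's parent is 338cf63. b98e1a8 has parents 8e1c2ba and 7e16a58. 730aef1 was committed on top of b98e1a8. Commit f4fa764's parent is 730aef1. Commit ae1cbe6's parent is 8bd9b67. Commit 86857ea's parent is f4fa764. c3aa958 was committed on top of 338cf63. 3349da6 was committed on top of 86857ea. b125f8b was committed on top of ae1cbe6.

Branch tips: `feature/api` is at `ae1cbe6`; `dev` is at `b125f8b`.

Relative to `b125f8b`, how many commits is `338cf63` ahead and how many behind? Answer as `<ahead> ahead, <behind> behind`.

Reachable from 338cf63: {338cf63, 7e16a58, 8bd9b67}.
Reachable from b125f8b: {8bd9b67, ae1cbe6, b125f8b}.
Only in 338cf63's history (ahead): {338cf63, 7e16a58} — 2.
Only in b125f8b's history (behind): {ae1cbe6, b125f8b} — 2.

2 ahead, 2 behind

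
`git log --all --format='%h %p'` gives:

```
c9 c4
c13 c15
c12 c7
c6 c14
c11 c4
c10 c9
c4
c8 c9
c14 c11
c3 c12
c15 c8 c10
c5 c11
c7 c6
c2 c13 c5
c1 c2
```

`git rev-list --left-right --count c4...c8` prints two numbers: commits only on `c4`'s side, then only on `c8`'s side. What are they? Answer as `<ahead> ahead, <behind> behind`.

0 ahead, 2 behind

Reachable from c4: {c4}.
Reachable from c8: {c4, c8, c9}.
Only in c4's history (ahead): {} — 0.
Only in c8's history (behind): {c8, c9} — 2.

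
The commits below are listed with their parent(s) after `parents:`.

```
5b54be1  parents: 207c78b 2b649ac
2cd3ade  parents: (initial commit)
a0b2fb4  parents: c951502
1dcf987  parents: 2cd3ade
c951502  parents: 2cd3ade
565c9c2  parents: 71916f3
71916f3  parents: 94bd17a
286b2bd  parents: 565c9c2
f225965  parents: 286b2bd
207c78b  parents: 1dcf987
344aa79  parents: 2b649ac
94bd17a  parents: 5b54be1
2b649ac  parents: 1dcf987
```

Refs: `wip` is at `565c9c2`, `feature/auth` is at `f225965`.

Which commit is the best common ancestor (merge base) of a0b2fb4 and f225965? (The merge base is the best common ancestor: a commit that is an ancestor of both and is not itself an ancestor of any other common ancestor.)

2cd3ade

Ancestors of a0b2fb4: {2cd3ade, a0b2fb4, c951502}.
Ancestors of f225965: {1dcf987, 207c78b, 286b2bd, 2b649ac, 2cd3ade, 565c9c2, 5b54be1, 71916f3, 94bd17a, f225965}.
Common ancestors: {2cd3ade}.
The only common ancestor is 2cd3ade, so it is the merge base.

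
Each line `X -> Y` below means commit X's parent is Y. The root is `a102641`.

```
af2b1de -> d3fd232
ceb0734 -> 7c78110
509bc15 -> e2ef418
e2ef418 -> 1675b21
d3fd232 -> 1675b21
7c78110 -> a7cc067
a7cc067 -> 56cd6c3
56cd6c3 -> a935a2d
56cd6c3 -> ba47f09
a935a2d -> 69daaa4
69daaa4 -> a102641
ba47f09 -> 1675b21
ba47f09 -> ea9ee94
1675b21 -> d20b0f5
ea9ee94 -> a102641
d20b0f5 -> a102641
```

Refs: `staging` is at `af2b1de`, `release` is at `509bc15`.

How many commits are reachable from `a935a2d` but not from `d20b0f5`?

Reachable from a935a2d: {69daaa4, a102641, a935a2d}.
Reachable from d20b0f5: {a102641, d20b0f5}.
In a935a2d's history but not d20b0f5's: {69daaa4, a935a2d} — 2 commits.

2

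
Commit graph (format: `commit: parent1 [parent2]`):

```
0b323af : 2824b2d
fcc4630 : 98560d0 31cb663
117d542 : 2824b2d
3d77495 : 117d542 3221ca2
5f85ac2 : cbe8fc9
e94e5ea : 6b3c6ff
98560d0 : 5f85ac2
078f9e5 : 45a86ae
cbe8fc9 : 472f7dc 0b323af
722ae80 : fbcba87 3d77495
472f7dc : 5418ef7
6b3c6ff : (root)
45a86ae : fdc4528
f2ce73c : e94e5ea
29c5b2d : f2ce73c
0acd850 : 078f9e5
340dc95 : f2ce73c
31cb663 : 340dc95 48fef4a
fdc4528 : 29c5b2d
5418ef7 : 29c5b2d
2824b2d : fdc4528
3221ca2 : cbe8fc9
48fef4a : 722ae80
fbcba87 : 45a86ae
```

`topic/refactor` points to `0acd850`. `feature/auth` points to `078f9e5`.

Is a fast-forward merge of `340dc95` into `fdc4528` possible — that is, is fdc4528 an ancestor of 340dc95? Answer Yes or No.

No

A fast-forward from fdc4528 to 340dc95 is possible iff fdc4528 is an ancestor of 340dc95.
Ancestors of 340dc95: {340dc95, 6b3c6ff, e94e5ea, f2ce73c}.
fdc4528 is not among them, so fast-forward is not possible.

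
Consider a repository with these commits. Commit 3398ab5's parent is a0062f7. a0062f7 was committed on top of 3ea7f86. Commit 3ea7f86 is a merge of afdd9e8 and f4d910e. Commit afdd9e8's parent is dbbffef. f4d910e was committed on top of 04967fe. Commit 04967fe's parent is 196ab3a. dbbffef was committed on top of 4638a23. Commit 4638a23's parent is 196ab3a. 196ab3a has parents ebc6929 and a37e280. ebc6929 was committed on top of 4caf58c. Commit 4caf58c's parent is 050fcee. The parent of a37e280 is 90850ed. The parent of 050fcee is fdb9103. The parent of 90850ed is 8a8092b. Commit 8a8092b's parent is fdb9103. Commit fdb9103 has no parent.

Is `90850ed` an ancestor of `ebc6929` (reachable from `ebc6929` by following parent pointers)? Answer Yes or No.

No

Ancestors of ebc6929: {050fcee, 4caf58c, ebc6929, fdb9103}.
90850ed is not in that set, so it is not an ancestor of ebc6929.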